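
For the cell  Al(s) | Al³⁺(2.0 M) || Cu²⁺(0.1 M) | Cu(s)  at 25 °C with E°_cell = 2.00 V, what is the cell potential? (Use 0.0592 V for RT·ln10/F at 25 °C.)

1.96 V

Balancing electrons gives n = 6; the reaction quotient is Q = [Al³⁺]^2/[Cu²⁺]^3 = 4000.
At 25 °C, E = E° − (0.0592/n) log Q = 2.00 − (0.0592/6)(3.602) = 2.000 − 0.036 = 1.964 V.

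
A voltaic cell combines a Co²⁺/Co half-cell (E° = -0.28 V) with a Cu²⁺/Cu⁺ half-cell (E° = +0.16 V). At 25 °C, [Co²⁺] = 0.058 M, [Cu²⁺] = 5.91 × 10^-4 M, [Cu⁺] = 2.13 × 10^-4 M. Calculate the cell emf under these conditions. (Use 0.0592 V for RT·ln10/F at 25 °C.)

0.503 V

The Cu²⁺/Cu⁺ couple has the higher reduction potential and acts as the cathode, so E°_cell = +0.16 − (-0.28) = 0.44 V.
Balancing electrons gives n = 2; the reaction quotient is Q = [Co²⁺]·[Cu⁺]^2/[Cu²⁺]^2 = 0.00753.
At 25 °C, E = E° − (0.0592/n) log Q = 0.44 − (0.0592/2)(-2.123) = 0.440 + 0.063 = 0.503 V.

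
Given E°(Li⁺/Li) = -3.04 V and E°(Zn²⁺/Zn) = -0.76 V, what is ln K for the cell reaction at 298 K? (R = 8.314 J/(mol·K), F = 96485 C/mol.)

E°_cell = -0.76 − (-3.04) = 2.28 V, with n = 2 electrons transferred.
At equilibrium E = 0, so the Nernst equation gives ln K = nFE°/RT = (2)(96485)(2.28)/((8.314)(298)) = 177.58.

ln K = 177.6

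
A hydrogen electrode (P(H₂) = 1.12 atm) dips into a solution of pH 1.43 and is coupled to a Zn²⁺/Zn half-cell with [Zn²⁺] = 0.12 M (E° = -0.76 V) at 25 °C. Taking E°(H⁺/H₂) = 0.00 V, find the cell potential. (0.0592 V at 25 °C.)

The hydrogen couple is the cathode, so E°_cell = 0.76 V; n = 2.
[H⁺] = 10^(−1.43) = 0.037 M, and Q = [Zn²⁺]·P(H₂) / [H⁺]^2 = 97.4.
E = E° − (0.0592/2) log Q = 0.76 − (0.0592/2)(1.988) = 0.701 V.

0.70 V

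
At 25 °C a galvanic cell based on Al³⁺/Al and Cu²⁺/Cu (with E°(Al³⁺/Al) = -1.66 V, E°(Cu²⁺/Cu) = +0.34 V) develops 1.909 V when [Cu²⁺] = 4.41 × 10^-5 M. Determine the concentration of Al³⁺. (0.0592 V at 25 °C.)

0.012 M

From the Nernst equation, log Q = n(E° − E)/0.0592 = 6(2.00 − 1.909)/0.0592 = 9.223, so Q = 1.67 × 10^9.
With Q = [Al³⁺]^2/[Cu²⁺]^3 and the known concentrations, [Al³⁺]^2 in the numerator gives [Al³⁺] = 0.012 M.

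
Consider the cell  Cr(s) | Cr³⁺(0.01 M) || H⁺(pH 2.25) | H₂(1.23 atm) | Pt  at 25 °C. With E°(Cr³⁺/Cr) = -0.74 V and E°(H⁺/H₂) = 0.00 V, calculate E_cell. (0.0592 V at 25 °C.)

0.64 V

The hydrogen couple is the cathode, so E°_cell = 0.74 V; n = 6.
[H⁺] = 10^(−2.25) = 0.0056 M, and Q = [Cr³⁺]^2·P(H₂)^3 / [H⁺]^6 = 5.88 × 10^9.
E = E° − (0.0592/6) log Q = 0.74 − (0.0592/6)(9.770) = 0.644 V.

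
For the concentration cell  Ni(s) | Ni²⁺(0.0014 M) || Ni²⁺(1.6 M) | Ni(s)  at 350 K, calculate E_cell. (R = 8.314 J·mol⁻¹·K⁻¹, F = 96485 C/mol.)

Both half-cells are Ni²⁺/Ni, so E°_cell = 0. The concentrated side is the cathode; the cell reaction moves Ni²⁺ from high to low concentration with n = 2.
Q = [Ni²⁺]_dilute/[Ni²⁺]_conc = 0.0014/1.6 = 8.75 × 10^-4.
E = 0 − (RT/nF) ln Q = −((8.314×350)/(2×96485))(-7.041) = 0.1062 V.

0.11 V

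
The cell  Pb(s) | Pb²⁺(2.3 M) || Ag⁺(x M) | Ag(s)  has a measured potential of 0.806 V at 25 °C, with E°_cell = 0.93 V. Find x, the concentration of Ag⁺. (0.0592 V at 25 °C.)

0.012 M

From the Nernst equation, log Q = n(E° − E)/0.0592 = 2(0.93 − 0.806)/0.0592 = 4.189, so Q = 1.55 × 10^4.
With Q = [Pb²⁺]/[Ag⁺]^2 and the known concentrations, [Ag⁺]^2 in the denominator gives [Ag⁺] = 0.012 M.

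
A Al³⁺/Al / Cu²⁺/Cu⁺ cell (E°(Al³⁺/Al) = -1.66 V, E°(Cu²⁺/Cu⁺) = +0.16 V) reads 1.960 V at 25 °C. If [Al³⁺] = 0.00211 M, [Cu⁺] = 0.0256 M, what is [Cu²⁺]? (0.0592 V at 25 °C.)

From the Nernst equation, log Q = n(E° − E)/0.0592 = 3(1.82 − 1.960)/0.0592 = -7.095, so Q = 8.04 × 10^-8.
With Q = [Al³⁺]·[Cu⁺]^3/[Cu²⁺]^3 and the known concentrations, [Cu²⁺]^3 in the denominator gives [Cu²⁺] = 0.76 M.

0.76 M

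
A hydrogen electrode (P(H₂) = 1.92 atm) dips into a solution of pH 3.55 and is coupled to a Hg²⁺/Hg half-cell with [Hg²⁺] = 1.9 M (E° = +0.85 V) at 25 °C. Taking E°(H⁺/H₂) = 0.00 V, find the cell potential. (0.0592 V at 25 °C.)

1.08 V

The Hg²⁺/Hg couple is the cathode, so E°_cell = 0.85 V; n = 2.
[H⁺] = 10^(−3.55) = 2.8 × 10^-4 M, and Q = [H⁺]^2 / ([Hg²⁺]·P(H₂)) = 2.18 × 10^-8.
E = E° − (0.0592/2) log Q = 0.85 − (0.0592/2)(-7.662) = 1.077 V.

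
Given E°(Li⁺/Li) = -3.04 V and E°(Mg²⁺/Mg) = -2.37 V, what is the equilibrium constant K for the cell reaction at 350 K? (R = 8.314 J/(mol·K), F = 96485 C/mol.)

E°_cell = -2.37 − (-3.04) = 0.67 V, with n = 2 electrons transferred.
At equilibrium E = 0, so the Nernst equation gives ln K = nFE°/RT = (2)(96485)(0.67)/((8.314)(350)) = 44.43.
K = e^44.43 = 2 × 10^19.

2 × 10^19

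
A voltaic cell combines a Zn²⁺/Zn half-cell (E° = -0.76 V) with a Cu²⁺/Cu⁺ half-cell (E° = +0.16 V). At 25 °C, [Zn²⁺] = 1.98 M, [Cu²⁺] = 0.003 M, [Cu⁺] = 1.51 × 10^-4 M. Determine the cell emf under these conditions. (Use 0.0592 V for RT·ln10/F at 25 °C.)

The Cu²⁺/Cu⁺ couple has the higher reduction potential and acts as the cathode, so E°_cell = +0.16 − (-0.76) = 0.92 V.
Balancing electrons gives n = 2; the reaction quotient is Q = [Zn²⁺]·[Cu⁺]^2/[Cu²⁺]^2 = 0.00502.
At 25 °C, E = E° − (0.0592/n) log Q = 0.92 − (0.0592/2)(-2.300) = 0.920 + 0.068 = 0.988 V.

0.988 V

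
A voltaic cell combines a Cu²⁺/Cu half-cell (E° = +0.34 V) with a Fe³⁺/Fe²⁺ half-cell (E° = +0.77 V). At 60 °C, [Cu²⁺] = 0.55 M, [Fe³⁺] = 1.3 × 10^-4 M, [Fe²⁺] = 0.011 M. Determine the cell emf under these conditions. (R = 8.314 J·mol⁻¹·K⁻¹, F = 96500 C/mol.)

The Fe³⁺/Fe²⁺ couple has the higher reduction potential and acts as the cathode, so E°_cell = +0.77 − (+0.34) = 0.43 V.
Balancing electrons gives n = 2; the reaction quotient is Q = [Cu²⁺]·[Fe²⁺]^2/[Fe³⁺]^2 = 3940.
E = E° − (RT/nF) ln Q = 0.43 − (8.314×333)/(2×96500) × (8.278) = 0.430 − 0.119 = 0.311 V.

0.311 V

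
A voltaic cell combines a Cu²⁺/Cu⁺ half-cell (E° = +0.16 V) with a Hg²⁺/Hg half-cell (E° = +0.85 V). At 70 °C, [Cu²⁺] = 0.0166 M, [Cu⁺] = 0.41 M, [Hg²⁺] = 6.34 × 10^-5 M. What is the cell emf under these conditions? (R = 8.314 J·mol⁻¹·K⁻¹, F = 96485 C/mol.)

The Hg²⁺/Hg couple has the higher reduction potential and acts as the cathode, so E°_cell = +0.85 − (+0.16) = 0.69 V.
Balancing electrons gives n = 2; the reaction quotient is Q = [Cu²⁺]^2/([Cu⁺]^2·[Hg²⁺]) = 25.9.
E = E° − (RT/nF) ln Q = 0.69 − (8.314×343)/(2×96485) × (3.253) = 0.690 − 0.048 = 0.642 V.

0.642 V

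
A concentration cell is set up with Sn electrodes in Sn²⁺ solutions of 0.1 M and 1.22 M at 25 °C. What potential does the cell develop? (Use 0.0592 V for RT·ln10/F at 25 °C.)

0.032 V

Both half-cells are Sn²⁺/Sn, so E°_cell = 0. The concentrated side is the cathode; the cell reaction moves Sn²⁺ from high to low concentration with n = 2.
Q = [Sn²⁺]_dilute/[Sn²⁺]_conc = 0.1/1.22 = 0.0820.
E = 0 − (0.0592/2) log Q = −(0.0592/2)(-1.086) = 0.0321 V.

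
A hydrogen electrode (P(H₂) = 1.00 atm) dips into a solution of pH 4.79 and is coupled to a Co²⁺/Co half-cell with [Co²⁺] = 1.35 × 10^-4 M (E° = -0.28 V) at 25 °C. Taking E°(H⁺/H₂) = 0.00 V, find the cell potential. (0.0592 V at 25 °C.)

0.11 V

The hydrogen couple is the cathode, so E°_cell = 0.28 V; n = 2.
[H⁺] = 10^(−4.79) = 1.6 × 10^-5 M, and Q = [Co²⁺]·P(H₂) / [H⁺]^2 = 5.13 × 10^5.
E = E° − (0.0592/2) log Q = 0.28 − (0.0592/2)(5.710) = 0.111 V.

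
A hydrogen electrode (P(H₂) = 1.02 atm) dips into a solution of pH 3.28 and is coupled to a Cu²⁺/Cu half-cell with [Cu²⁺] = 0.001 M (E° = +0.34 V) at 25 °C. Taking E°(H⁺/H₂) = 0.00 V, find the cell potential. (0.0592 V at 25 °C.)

0.45 V

The Cu²⁺/Cu couple is the cathode, so E°_cell = 0.34 V; n = 2.
[H⁺] = 10^(−3.28) = 5.2 × 10^-4 M, and Q = [H⁺]^2 / ([Cu²⁺]·P(H₂)) = 2.7 × 10^-4.
E = E° − (0.0592/2) log Q = 0.34 − (0.0592/2)(-3.569) = 0.446 V.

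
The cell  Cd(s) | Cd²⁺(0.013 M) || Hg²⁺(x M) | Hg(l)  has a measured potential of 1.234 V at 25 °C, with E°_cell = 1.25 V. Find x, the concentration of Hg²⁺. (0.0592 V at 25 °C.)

From the Nernst equation, log Q = n(E° − E)/0.0592 = 2(1.25 − 1.234)/0.0592 = 0.541, so Q = 3.47.
With Q = [Cd²⁺]/[Hg²⁺] and the known concentrations, [Hg²⁺] in the denominator gives [Hg²⁺] = 0.0037 M.

0.0037 M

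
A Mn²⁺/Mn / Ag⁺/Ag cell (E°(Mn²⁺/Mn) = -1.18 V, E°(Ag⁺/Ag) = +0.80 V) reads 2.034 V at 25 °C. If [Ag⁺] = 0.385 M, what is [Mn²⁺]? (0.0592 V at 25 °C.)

0.0022 M

From the Nernst equation, log Q = n(E° − E)/0.0592 = 2(1.98 − 2.034)/0.0592 = -1.824, so Q = 0.0150.
With Q = [Mn²⁺]/[Ag⁺]^2 and the known concentrations, [Mn²⁺] in the numerator gives [Mn²⁺] = 0.0022 M.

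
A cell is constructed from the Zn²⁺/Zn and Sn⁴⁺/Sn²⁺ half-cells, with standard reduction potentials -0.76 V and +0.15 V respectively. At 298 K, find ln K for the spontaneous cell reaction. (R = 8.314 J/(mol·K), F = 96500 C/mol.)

ln K = 70.9

E°_cell = +0.15 − (-0.76) = 0.91 V, with n = 2 electrons transferred.
At equilibrium E = 0, so the Nernst equation gives ln K = nFE°/RT = (2)(96500)(0.91)/((8.314)(298)) = 70.89.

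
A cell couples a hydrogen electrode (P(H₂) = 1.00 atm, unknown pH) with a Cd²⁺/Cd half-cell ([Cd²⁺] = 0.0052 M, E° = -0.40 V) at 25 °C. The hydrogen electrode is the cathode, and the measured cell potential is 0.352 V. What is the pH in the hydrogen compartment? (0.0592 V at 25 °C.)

pH = 1.95

E°_cell = 0.40 V and n = 2.
log Q = n(E° − E)/0.0592 = 2×(0.40 − 0.352)/0.0592 = 1.622.
With Q = [Cd²⁺]·P(H₂) / [H⁺]^2, solving for [H⁺] gives log[H⁺] = -1.953, so pH = 1.95.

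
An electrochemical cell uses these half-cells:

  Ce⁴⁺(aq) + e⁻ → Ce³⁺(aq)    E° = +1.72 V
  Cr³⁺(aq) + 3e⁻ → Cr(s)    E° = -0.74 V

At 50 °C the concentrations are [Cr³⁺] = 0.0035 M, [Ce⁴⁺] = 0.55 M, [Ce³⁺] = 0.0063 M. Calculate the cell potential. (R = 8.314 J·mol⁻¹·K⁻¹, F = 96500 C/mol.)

2.64 V

The Ce⁴⁺/Ce³⁺ couple has the higher reduction potential and acts as the cathode, so E°_cell = +1.72 − (-0.74) = 2.46 V.
Balancing electrons gives n = 3; the reaction quotient is Q = [Cr³⁺]·[Ce³⁺]^3/[Ce⁴⁺]^3 = 5.26 × 10^-9.
E = E° − (RT/nF) ln Q = 2.46 − (8.314×323)/(3×96500) × (-19.063) = 2.460 + 0.177 = 2.637 V.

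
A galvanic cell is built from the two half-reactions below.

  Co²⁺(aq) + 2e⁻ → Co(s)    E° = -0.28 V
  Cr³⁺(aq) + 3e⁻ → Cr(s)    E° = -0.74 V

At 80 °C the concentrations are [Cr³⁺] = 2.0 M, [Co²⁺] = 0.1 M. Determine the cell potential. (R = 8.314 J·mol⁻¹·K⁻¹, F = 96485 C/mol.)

0.418 V

The Co²⁺/Co couple has the higher reduction potential and acts as the cathode, so E°_cell = -0.28 − (-0.74) = 0.46 V.
Balancing electrons gives n = 6; the reaction quotient is Q = [Cr³⁺]^2/[Co²⁺]^3 = 4000.
E = E° − (RT/nF) ln Q = 0.46 − (8.314×353)/(6×96485) × (8.294) = 0.460 − 0.042 = 0.418 V.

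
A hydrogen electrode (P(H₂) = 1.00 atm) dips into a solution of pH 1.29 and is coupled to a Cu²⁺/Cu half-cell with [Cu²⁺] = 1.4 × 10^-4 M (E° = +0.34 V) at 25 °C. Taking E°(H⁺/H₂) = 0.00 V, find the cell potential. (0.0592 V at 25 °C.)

The Cu²⁺/Cu couple is the cathode, so E°_cell = 0.34 V; n = 2.
[H⁺] = 10^(−1.29) = 0.051 M, and Q = [H⁺]^2 / ([Cu²⁺]·P(H₂)) = 18.8.
E = E° − (0.0592/2) log Q = 0.34 − (0.0592/2)(1.274) = 0.302 V.

0.30 V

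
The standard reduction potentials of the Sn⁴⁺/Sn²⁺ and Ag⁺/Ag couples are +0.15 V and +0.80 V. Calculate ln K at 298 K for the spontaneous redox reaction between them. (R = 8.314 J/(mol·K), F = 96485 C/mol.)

ln K = 50.6

E°_cell = +0.80 − (+0.15) = 0.65 V, with n = 2 electrons transferred.
At equilibrium E = 0, so the Nernst equation gives ln K = nFE°/RT = (2)(96485)(0.65)/((8.314)(298)) = 50.63.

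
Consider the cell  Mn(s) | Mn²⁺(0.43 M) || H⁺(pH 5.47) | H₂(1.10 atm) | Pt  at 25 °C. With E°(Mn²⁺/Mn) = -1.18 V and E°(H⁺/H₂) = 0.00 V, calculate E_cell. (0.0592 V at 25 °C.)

0.87 V

The hydrogen couple is the cathode, so E°_cell = 1.18 V; n = 2.
[H⁺] = 10^(−5.47) = 3.4 × 10^-6 M, and Q = [Mn²⁺]·P(H₂) / [H⁺]^2 = 4.12 × 10^10.
E = E° − (0.0592/2) log Q = 1.18 − (0.0592/2)(10.615) = 0.866 V.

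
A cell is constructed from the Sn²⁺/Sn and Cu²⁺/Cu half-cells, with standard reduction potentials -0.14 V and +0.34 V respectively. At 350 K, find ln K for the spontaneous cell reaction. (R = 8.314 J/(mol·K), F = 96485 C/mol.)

ln K = 31.8

E°_cell = +0.34 − (-0.14) = 0.48 V, with n = 2 electrons transferred.
At equilibrium E = 0, so the Nernst equation gives ln K = nFE°/RT = (2)(96485)(0.48)/((8.314)(350)) = 31.83.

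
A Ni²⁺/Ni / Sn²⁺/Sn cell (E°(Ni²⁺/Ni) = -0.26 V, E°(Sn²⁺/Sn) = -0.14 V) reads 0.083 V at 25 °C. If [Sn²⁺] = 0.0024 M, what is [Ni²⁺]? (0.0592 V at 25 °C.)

0.043 M

From the Nernst equation, log Q = n(E° − E)/0.0592 = 2(0.12 − 0.083)/0.0592 = 1.250, so Q = 17.8.
With Q = [Ni²⁺]/[Sn²⁺] and the known concentrations, [Ni²⁺] in the numerator gives [Ni²⁺] = 0.043 M.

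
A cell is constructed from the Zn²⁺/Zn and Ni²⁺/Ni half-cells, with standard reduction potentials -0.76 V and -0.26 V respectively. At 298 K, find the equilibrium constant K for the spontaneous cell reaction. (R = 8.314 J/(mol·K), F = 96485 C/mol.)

8.2 × 10^16

E°_cell = -0.26 − (-0.76) = 0.50 V, with n = 2 electrons transferred.
At equilibrium E = 0, so the Nernst equation gives ln K = nFE°/RT = (2)(96485)(0.50)/((8.314)(298)) = 38.94.
K = e^38.94 = 8.2 × 10^16.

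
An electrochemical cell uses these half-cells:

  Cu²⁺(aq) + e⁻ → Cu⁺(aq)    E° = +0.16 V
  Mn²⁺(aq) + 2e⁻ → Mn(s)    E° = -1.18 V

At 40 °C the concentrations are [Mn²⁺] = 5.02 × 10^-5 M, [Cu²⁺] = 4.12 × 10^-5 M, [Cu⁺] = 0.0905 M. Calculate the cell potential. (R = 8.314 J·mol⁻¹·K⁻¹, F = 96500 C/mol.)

The Cu²⁺/Cu⁺ couple has the higher reduction potential and acts as the cathode, so E°_cell = +0.16 − (-1.18) = 1.34 V.
Balancing electrons gives n = 2; the reaction quotient is Q = [Mn²⁺]·[Cu⁺]^2/[Cu²⁺]^2 = 242.
E = E° − (RT/nF) ln Q = 1.34 − (8.314×313)/(2×96500) × (5.490) = 1.340 − 0.074 = 1.266 V.

1.27 V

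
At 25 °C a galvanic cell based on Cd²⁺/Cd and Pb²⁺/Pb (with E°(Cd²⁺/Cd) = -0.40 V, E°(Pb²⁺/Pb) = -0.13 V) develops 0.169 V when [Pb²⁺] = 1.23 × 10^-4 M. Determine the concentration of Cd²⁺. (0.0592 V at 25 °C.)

From the Nernst equation, log Q = n(E° − E)/0.0592 = 2(0.27 − 0.169)/0.0592 = 3.412, so Q = 2580.
With Q = [Cd²⁺]/[Pb²⁺] and the known concentrations, [Cd²⁺] in the numerator gives [Cd²⁺] = 0.32 M.

0.32 M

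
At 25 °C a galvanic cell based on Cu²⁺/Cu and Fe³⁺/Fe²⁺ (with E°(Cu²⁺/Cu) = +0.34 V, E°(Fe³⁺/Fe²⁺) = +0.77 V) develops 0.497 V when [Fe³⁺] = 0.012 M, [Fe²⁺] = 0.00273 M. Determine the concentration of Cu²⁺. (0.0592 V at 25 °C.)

0.11 M

From the Nernst equation, log Q = n(E° − E)/0.0592 = 2(0.43 − 0.497)/0.0592 = -2.264, so Q = 0.00545.
With Q = [Cu²⁺]·[Fe²⁺]^2/[Fe³⁺]^2 and the known concentrations, [Cu²⁺] in the numerator gives [Cu²⁺] = 0.11 M.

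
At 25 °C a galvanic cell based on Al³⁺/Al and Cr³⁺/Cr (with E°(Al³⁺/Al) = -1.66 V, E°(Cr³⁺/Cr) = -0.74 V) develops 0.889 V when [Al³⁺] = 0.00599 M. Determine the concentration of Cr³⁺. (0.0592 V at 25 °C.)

From the Nernst equation, log Q = n(E° − E)/0.0592 = 3(0.92 − 0.889)/0.0592 = 1.571, so Q = 37.2.
With Q = [Al³⁺]/[Cr³⁺] and the known concentrations, [Cr³⁺] in the denominator gives [Cr³⁺] = 1.6 × 10^-4 M.

1.6 × 10^-4 M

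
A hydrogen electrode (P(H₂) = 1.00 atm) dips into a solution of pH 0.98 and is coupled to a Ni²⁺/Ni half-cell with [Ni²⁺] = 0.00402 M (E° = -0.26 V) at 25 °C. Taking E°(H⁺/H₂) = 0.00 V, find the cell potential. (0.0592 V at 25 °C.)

The hydrogen couple is the cathode, so E°_cell = 0.26 V; n = 2.
[H⁺] = 10^(−0.98) = 0.10 M, and Q = [Ni²⁺]·P(H₂) / [H⁺]^2 = 0.367.
E = E° − (0.0592/2) log Q = 0.26 − (0.0592/2)(-0.436) = 0.273 V.

0.27 V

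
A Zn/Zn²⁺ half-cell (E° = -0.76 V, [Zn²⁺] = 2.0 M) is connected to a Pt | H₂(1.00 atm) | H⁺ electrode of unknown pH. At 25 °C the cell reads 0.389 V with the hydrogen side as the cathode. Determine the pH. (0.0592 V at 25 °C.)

E°_cell = 0.76 V and n = 2.
log Q = n(E° − E)/0.0592 = 2×(0.76 − 0.389)/0.0592 = 12.534.
With Q = [Zn²⁺]·P(H₂) / [H⁺]^2, solving for [H⁺] gives log[H⁺] = -6.116, so pH = 6.12.

pH = 6.12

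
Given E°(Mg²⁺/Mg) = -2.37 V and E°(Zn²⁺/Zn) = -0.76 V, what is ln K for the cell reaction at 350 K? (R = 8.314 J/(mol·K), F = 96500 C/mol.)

ln K = 106.8

E°_cell = -0.76 − (-2.37) = 1.61 V, with n = 2 electrons transferred.
At equilibrium E = 0, so the Nernst equation gives ln K = nFE°/RT = (2)(96500)(1.61)/((8.314)(350)) = 106.78.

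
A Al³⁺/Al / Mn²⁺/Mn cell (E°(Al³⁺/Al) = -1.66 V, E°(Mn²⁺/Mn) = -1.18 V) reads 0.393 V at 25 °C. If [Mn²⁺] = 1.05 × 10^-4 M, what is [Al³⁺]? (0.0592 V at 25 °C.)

From the Nernst equation, log Q = n(E° − E)/0.0592 = 6(0.48 − 0.393)/0.0592 = 8.818, so Q = 6.57 × 10^8.
With Q = [Al³⁺]^2/[Mn²⁺]^3 and the known concentrations, [Al³⁺]^2 in the numerator gives [Al³⁺] = 0.028 M.

0.028 M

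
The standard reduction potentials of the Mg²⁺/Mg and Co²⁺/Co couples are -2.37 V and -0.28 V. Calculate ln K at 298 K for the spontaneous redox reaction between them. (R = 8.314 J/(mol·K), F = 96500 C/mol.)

E°_cell = -0.28 − (-2.37) = 2.09 V, with n = 2 electrons transferred.
At equilibrium E = 0, so the Nernst equation gives ln K = nFE°/RT = (2)(96500)(2.09)/((8.314)(298)) = 162.81.

ln K = 162.8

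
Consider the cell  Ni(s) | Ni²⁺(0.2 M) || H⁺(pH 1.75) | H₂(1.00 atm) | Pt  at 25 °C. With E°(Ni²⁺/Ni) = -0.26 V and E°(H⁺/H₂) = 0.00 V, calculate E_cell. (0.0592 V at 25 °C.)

The hydrogen couple is the cathode, so E°_cell = 0.26 V; n = 2.
[H⁺] = 10^(−1.75) = 0.018 M, and Q = [Ni²⁺]·P(H₂) / [H⁺]^2 = 632.
E = E° − (0.0592/2) log Q = 0.26 − (0.0592/2)(2.801) = 0.177 V.

0.18 V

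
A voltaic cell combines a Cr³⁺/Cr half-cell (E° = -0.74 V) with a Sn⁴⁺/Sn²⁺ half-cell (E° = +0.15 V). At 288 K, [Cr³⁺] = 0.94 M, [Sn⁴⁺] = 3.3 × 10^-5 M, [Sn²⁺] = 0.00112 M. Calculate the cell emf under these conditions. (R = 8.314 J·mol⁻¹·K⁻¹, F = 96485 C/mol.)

0.847 V

The Sn⁴⁺/Sn²⁺ couple has the higher reduction potential and acts as the cathode, so E°_cell = +0.15 − (-0.74) = 0.89 V.
Balancing electrons gives n = 6; the reaction quotient is Q = [Cr³⁺]^2·[Sn²⁺]^3/[Sn⁴⁺]^3 = 3.45 × 10^4.
E = E° − (RT/nF) ln Q = 0.89 − (8.314×288)/(6×96485) × (10.450) = 0.890 − 0.043 = 0.847 V.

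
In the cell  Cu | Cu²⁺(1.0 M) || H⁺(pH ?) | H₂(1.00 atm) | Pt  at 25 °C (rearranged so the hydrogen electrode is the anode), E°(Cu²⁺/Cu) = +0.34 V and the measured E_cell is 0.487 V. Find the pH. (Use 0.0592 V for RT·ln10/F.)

E°_cell = 0.34 V and n = 2.
log Q = n(E° − E)/0.0592 = 2×(0.34 − 0.487)/0.0592 = -4.966.
With Q = [H⁺]^2 / ([Cu²⁺]·P(H₂)), solving for [H⁺] gives log[H⁺] = -2.483, so pH = 2.48.

pH = 2.48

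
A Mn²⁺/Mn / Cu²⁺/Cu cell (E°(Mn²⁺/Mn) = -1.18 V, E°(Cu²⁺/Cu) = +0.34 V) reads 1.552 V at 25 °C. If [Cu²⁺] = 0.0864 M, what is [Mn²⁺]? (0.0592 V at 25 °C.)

From the Nernst equation, log Q = n(E° − E)/0.0592 = 2(1.52 − 1.552)/0.0592 = -1.081, so Q = 0.0830.
With Q = [Mn²⁺]/[Cu²⁺] and the known concentrations, [Mn²⁺] in the numerator gives [Mn²⁺] = 0.0072 M.

0.0072 M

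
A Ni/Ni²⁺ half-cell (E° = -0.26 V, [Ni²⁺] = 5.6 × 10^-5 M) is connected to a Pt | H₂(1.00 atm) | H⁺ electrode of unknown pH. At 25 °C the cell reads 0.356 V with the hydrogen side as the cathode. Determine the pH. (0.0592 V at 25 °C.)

pH = 0.50

E°_cell = 0.26 V and n = 2.
log Q = n(E° − E)/0.0592 = 2×(0.26 − 0.356)/0.0592 = -3.243.
With Q = [Ni²⁺]·P(H₂) / [H⁺]^2, solving for [H⁺] gives log[H⁺] = -0.504, so pH = 0.50.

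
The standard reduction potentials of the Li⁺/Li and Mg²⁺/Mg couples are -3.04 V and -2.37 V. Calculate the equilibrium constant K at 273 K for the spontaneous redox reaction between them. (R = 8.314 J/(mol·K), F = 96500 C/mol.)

E°_cell = -2.37 − (-3.04) = 0.67 V, with n = 2 electrons transferred.
At equilibrium E = 0, so the Nernst equation gives ln K = nFE°/RT = (2)(96500)(0.67)/((8.314)(273)) = 56.97.
K = e^56.97 = 5.5 × 10^24.

5.5 × 10^24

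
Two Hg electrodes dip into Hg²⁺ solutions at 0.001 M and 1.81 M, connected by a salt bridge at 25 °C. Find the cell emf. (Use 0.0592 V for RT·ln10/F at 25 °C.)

Both half-cells are Hg²⁺/Hg, so E°_cell = 0. The concentrated side is the cathode; the cell reaction moves Hg²⁺ from high to low concentration with n = 2.
Q = [Hg²⁺]_dilute/[Hg²⁺]_conc = 0.001/1.81 = 5.52 × 10^-4.
E = 0 − (0.0592/2) log Q = −(0.0592/2)(-3.258) = 0.0964 V.

0.096 V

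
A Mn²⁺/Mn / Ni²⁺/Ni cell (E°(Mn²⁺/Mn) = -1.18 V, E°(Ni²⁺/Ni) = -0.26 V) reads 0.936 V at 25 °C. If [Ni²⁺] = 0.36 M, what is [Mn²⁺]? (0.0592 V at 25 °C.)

0.1 M

From the Nernst equation, log Q = n(E° − E)/0.0592 = 2(0.92 − 0.936)/0.0592 = -0.541, so Q = 0.288.
With Q = [Mn²⁺]/[Ni²⁺] and the known concentrations, [Mn²⁺] in the numerator gives [Mn²⁺] = 0.1 M.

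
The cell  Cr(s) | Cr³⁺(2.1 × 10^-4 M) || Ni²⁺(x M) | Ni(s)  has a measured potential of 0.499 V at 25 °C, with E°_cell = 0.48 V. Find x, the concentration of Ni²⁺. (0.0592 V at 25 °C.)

From the Nernst equation, log Q = n(E° − E)/0.0592 = 6(0.48 − 0.499)/0.0592 = -1.926, so Q = 0.0119.
With Q = [Cr³⁺]^2/[Ni²⁺]^3 and the known concentrations, [Ni²⁺]^3 in the denominator gives [Ni²⁺] = 0.015 M.

0.015 M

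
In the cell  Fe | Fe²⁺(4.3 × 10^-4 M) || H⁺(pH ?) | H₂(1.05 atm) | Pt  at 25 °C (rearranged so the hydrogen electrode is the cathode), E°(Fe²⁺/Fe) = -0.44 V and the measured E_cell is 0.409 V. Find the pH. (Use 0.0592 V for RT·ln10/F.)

pH = 2.20

E°_cell = 0.44 V and n = 2.
log Q = n(E° − E)/0.0592 = 2×(0.44 − 0.409)/0.0592 = 1.047.
With Q = [Fe²⁺]·P(H₂) / [H⁺]^2, solving for [H⁺] gives log[H⁺] = -2.196, so pH = 2.20.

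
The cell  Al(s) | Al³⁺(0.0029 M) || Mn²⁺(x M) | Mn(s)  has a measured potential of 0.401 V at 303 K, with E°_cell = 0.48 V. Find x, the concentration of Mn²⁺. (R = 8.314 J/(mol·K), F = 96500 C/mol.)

4.8 × 10^-5 M

From the Nernst equation, ln Q = nF(E° − E)/RT = 6×96500×(0.48 − 0.401)/(8.314×303) = 18.157, so Q = 7.69 × 10^7.
With Q = [Al³⁺]^2/[Mn²⁺]^3 and the known concentrations, [Mn²⁺]^3 in the denominator gives [Mn²⁺] = 4.8 × 10^-5 M.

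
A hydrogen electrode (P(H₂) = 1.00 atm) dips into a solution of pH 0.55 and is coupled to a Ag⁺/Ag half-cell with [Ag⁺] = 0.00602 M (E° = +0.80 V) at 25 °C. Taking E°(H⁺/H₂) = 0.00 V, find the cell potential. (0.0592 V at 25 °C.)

0.70 V

The Ag⁺/Ag couple is the cathode, so E°_cell = 0.80 V; n = 2.
[H⁺] = 10^(−0.55) = 0.28 M, and Q = [H⁺]^2 / ([Ag⁺]^2·P(H₂)) = 2190.
E = E° − (0.0592/2) log Q = 0.80 − (0.0592/2)(3.341) = 0.701 V.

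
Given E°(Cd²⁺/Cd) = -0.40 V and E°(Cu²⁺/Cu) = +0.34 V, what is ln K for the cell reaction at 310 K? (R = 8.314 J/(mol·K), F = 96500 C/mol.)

ln K = 55.4

E°_cell = +0.34 − (-0.40) = 0.74 V, with n = 2 electrons transferred.
At equilibrium E = 0, so the Nernst equation gives ln K = nFE°/RT = (2)(96500)(0.74)/((8.314)(310)) = 55.41.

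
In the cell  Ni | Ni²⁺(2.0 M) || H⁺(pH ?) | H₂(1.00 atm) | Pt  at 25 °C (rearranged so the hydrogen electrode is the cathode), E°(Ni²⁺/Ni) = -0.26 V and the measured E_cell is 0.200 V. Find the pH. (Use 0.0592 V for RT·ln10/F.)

E°_cell = 0.26 V and n = 2.
log Q = n(E° − E)/0.0592 = 2×(0.26 − 0.200)/0.0592 = 2.027.
With Q = [Ni²⁺]·P(H₂) / [H⁺]^2, solving for [H⁺] gives log[H⁺] = -0.863, so pH = 0.86.

pH = 0.86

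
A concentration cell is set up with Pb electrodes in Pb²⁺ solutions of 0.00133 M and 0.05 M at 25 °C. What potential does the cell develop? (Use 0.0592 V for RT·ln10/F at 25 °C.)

0.047 V

Both half-cells are Pb²⁺/Pb, so E°_cell = 0. The concentrated side is the cathode; the cell reaction moves Pb²⁺ from high to low concentration with n = 2.
Q = [Pb²⁺]_dilute/[Pb²⁺]_conc = 0.00133/0.05 = 0.0266.
E = 0 − (0.0592/2) log Q = −(0.0592/2)(-1.575) = 0.0466 V.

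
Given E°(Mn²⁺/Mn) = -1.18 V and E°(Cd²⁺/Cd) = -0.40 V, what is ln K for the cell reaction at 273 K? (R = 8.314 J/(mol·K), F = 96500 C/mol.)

E°_cell = -0.40 − (-1.18) = 0.78 V, with n = 2 electrons transferred.
At equilibrium E = 0, so the Nernst equation gives ln K = nFE°/RT = (2)(96500)(0.78)/((8.314)(273)) = 66.33.

ln K = 66.3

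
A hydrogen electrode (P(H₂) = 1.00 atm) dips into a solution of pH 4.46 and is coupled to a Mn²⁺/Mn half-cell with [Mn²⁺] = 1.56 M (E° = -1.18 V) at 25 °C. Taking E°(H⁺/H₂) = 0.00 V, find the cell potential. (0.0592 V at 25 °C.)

0.91 V

The hydrogen couple is the cathode, so E°_cell = 1.18 V; n = 2.
[H⁺] = 10^(−4.46) = 3.5 × 10^-5 M, and Q = [Mn²⁺]·P(H₂) / [H⁺]^2 = 1.3 × 10^9.
E = E° − (0.0592/2) log Q = 1.18 − (0.0592/2)(9.113) = 0.910 V.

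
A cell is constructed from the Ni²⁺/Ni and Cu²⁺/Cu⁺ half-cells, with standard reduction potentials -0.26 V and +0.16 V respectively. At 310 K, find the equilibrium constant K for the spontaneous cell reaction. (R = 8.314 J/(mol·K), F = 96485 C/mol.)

4.5 × 10^13

E°_cell = +0.16 − (-0.26) = 0.42 V, with n = 2 electrons transferred.
At equilibrium E = 0, so the Nernst equation gives ln K = nFE°/RT = (2)(96485)(0.42)/((8.314)(310)) = 31.45.
K = e^31.45 = 4.5 × 10^13.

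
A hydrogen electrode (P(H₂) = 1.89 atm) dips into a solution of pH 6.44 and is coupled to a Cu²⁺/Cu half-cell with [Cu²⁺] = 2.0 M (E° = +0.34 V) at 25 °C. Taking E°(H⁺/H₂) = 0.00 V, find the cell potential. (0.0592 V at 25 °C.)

The Cu²⁺/Cu couple is the cathode, so E°_cell = 0.34 V; n = 2.
[H⁺] = 10^(−6.44) = 3.6 × 10^-7 M, and Q = [H⁺]^2 / ([Cu²⁺]·P(H₂)) = 3.49 × 10^-14.
E = E° − (0.0592/2) log Q = 0.34 − (0.0592/2)(-13.457) = 0.738 V.

0.74 V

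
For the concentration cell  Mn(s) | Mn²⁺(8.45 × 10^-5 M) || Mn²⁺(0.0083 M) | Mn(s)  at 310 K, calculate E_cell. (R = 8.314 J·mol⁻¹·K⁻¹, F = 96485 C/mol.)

0.061 V

Both half-cells are Mn²⁺/Mn, so E°_cell = 0. The concentrated side is the cathode; the cell reaction moves Mn²⁺ from high to low concentration with n = 2.
Q = [Mn²⁺]_dilute/[Mn²⁺]_conc = 8.45 × 10^-5/0.0083 = 0.0102.
E = 0 − (RT/nF) ln Q = −((8.314×310)/(2×96485))(-4.587) = 0.0613 V.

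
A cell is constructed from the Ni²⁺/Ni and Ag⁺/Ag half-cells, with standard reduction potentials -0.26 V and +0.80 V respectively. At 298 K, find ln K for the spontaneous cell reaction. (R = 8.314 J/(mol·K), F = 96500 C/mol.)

E°_cell = +0.80 − (-0.26) = 1.06 V, with n = 2 electrons transferred.
At equilibrium E = 0, so the Nernst equation gives ln K = nFE°/RT = (2)(96500)(1.06)/((8.314)(298)) = 82.57.

ln K = 82.6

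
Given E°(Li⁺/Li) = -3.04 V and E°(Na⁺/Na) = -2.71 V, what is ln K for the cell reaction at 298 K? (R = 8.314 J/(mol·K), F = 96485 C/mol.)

ln K = 12.9

E°_cell = -2.71 − (-3.04) = 0.33 V, with n = 1 electron transferred.
At equilibrium E = 0, so the Nernst equation gives ln K = nFE°/RT = (1)(96485)(0.33)/((8.314)(298)) = 12.85.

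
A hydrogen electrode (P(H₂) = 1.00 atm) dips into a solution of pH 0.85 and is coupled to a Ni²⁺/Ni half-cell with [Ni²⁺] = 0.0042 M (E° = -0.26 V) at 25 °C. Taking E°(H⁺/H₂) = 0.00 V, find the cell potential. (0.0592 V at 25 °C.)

0.28 V

The hydrogen couple is the cathode, so E°_cell = 0.26 V; n = 2.
[H⁺] = 10^(−0.85) = 0.14 M, and Q = [Ni²⁺]·P(H₂) / [H⁺]^2 = 0.210.
E = E° − (0.0592/2) log Q = 0.26 − (0.0592/2)(-0.677) = 0.280 V.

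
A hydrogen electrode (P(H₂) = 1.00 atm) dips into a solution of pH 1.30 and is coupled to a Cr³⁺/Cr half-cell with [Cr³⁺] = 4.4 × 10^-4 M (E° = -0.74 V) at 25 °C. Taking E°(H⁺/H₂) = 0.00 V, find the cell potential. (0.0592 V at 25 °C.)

0.73 V

The hydrogen couple is the cathode, so E°_cell = 0.74 V; n = 6.
[H⁺] = 10^(−1.30) = 0.050 M, and Q = [Cr³⁺]^2·P(H₂)^3 / [H⁺]^6 = 12.2.
E = E° − (0.0592/6) log Q = 0.74 − (0.0592/6)(1.087) = 0.729 V.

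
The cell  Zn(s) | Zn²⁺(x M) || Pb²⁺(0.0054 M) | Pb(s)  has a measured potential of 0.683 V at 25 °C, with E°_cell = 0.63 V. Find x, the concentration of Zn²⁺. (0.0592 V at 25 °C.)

8.7 × 10^-5 M

From the Nernst equation, log Q = n(E° − E)/0.0592 = 2(0.63 − 0.683)/0.0592 = -1.791, so Q = 0.0162.
With Q = [Zn²⁺]/[Pb²⁺] and the known concentrations, [Zn²⁺] in the numerator gives [Zn²⁺] = 8.7 × 10^-5 M.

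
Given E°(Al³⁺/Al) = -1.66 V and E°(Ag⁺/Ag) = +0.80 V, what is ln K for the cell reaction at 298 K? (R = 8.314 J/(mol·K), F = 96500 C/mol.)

E°_cell = +0.80 − (-1.66) = 2.46 V, with n = 3 electrons transferred.
At equilibrium E = 0, so the Nernst equation gives ln K = nFE°/RT = (3)(96500)(2.46)/((8.314)(298)) = 287.45.

ln K = 287.4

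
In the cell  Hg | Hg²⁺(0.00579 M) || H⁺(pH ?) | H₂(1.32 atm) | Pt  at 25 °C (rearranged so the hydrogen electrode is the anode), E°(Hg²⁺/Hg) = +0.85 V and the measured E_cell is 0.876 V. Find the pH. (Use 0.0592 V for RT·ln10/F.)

E°_cell = 0.85 V and n = 2.
log Q = n(E° − E)/0.0592 = 2×(0.85 − 0.876)/0.0592 = -0.878.
With Q = [H⁺]^2 / ([Hg²⁺]·P(H₂)), solving for [H⁺] gives log[H⁺] = -1.498, so pH = 1.50.

pH = 1.50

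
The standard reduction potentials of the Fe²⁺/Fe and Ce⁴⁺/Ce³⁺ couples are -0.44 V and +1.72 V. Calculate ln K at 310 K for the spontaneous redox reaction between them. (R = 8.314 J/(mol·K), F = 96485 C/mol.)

E°_cell = +1.72 − (-0.44) = 2.16 V, with n = 2 electrons transferred.
At equilibrium E = 0, so the Nernst equation gives ln K = nFE°/RT = (2)(96485)(2.16)/((8.314)(310)) = 161.72.

ln K = 161.7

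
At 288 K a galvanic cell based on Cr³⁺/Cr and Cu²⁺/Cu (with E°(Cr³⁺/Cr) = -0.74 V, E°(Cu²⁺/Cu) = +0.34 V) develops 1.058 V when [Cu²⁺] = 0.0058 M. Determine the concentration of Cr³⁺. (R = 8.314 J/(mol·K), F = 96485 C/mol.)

0.0063 M

From the Nernst equation, ln Q = nF(E° − E)/RT = 6×96485×(1.08 − 1.058)/(8.314×288) = 5.319, so Q = 204.
With Q = [Cr³⁺]^2/[Cu²⁺]^3 and the known concentrations, [Cr³⁺]^2 in the numerator gives [Cr³⁺] = 0.0063 M.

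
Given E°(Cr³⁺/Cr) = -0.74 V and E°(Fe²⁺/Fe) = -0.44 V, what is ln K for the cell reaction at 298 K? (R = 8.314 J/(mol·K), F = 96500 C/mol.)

E°_cell = -0.44 − (-0.74) = 0.30 V, with n = 6 electrons transferred.
At equilibrium E = 0, so the Nernst equation gives ln K = nFE°/RT = (6)(96500)(0.30)/((8.314)(298)) = 70.11.

ln K = 70.1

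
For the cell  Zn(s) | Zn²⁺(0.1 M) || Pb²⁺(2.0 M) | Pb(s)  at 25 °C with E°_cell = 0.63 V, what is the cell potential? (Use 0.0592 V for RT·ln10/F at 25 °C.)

0.669 V

Balancing electrons gives n = 2; the reaction quotient is Q = [Zn²⁺]/[Pb²⁺] = 0.0500.
At 25 °C, E = E° − (0.0592/n) log Q = 0.63 − (0.0592/2)(-1.301) = 0.630 + 0.039 = 0.669 V.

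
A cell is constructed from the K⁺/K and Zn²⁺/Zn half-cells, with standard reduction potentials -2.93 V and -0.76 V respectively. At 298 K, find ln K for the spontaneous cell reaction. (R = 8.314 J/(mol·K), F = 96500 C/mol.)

E°_cell = -0.76 − (-2.93) = 2.17 V, with n = 2 electrons transferred.
At equilibrium E = 0, so the Nernst equation gives ln K = nFE°/RT = (2)(96500)(2.17)/((8.314)(298)) = 169.04.

ln K = 169.0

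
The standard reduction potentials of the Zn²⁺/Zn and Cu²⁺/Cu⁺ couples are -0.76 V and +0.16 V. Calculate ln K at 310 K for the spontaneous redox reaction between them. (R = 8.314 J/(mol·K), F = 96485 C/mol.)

E°_cell = +0.16 − (-0.76) = 0.92 V, with n = 2 electrons transferred.
At equilibrium E = 0, so the Nernst equation gives ln K = nFE°/RT = (2)(96485)(0.92)/((8.314)(310)) = 68.88.

ln K = 68.9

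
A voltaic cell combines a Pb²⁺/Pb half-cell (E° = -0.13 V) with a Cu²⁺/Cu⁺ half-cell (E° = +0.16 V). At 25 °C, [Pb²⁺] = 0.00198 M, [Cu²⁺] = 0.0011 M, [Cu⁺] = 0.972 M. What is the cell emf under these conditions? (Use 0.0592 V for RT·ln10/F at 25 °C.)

The Cu²⁺/Cu⁺ couple has the higher reduction potential and acts as the cathode, so E°_cell = +0.16 − (-0.13) = 0.29 V.
Balancing electrons gives n = 2; the reaction quotient is Q = [Pb²⁺]·[Cu⁺]^2/[Cu²⁺]^2 = 1550.
At 25 °C, E = E° − (0.0592/n) log Q = 0.29 − (0.0592/2)(3.189) = 0.290 − 0.094 = 0.196 V.

0.196 V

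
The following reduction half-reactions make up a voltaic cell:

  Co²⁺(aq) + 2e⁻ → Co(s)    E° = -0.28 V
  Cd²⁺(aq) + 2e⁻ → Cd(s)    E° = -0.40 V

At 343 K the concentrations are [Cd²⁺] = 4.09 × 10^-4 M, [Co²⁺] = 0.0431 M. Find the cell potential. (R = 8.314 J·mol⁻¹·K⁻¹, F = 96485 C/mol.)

The Co²⁺/Co couple has the higher reduction potential and acts as the cathode, so E°_cell = -0.28 − (-0.40) = 0.12 V.
Balancing electrons gives n = 2; the reaction quotient is Q = [Cd²⁺]/[Co²⁺] = 0.00949.
E = E° − (RT/nF) ln Q = 0.12 − (8.314×343)/(2×96485) × (-4.658) = 0.120 + 0.069 = 0.189 V.

0.189 V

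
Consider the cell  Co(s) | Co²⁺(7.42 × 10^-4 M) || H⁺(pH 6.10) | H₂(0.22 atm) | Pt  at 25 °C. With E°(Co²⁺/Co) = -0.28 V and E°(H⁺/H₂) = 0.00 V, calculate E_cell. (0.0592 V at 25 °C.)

The hydrogen couple is the cathode, so E°_cell = 0.28 V; n = 2.
[H⁺] = 10^(−6.10) = 7.9 × 10^-7 M, and Q = [Co²⁺]·P(H₂) / [H⁺]^2 = 2.59 × 10^8.
E = E° − (0.0592/2) log Q = 0.28 − (0.0592/2)(8.413) = 0.031 V.

0.031 V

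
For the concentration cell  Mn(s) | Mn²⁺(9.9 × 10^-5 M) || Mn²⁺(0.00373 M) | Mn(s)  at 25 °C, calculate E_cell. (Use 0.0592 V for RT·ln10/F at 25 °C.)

Both half-cells are Mn²⁺/Mn, so E°_cell = 0. The concentrated side is the cathode; the cell reaction moves Mn²⁺ from high to low concentration with n = 2.
Q = [Mn²⁺]_dilute/[Mn²⁺]_conc = 9.9 × 10^-5/0.00373 = 0.0265.
E = 0 − (0.0592/2) log Q = −(0.0592/2)(-1.576) = 0.0466 V.

0.047 V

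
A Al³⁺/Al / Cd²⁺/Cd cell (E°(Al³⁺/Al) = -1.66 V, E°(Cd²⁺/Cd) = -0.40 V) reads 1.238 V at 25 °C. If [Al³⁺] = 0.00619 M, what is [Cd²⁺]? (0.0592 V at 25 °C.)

From the Nernst equation, log Q = n(E° − E)/0.0592 = 6(1.26 − 1.238)/0.0592 = 2.230, so Q = 170.
With Q = [Al³⁺]^2/[Cd²⁺]^3 and the known concentrations, [Cd²⁺]^3 in the denominator gives [Cd²⁺] = 0.0061 M.

0.0061 M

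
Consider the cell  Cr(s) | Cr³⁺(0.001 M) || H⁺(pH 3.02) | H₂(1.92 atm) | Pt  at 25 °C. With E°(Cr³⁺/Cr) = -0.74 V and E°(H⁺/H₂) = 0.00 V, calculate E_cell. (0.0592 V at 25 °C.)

0.61 V

The hydrogen couple is the cathode, so E°_cell = 0.74 V; n = 6.
[H⁺] = 10^(−3.02) = 9.5 × 10^-4 M, and Q = [Cr³⁺]^2·P(H₂)^3 / [H⁺]^6 = 9.33 × 10^12.
E = E° − (0.0592/6) log Q = 0.74 − (0.0592/6)(12.970) = 0.612 V.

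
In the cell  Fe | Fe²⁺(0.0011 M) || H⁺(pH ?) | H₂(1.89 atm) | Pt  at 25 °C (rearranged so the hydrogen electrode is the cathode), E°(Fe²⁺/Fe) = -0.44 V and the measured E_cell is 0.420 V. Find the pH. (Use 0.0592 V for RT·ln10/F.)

pH = 1.68

E°_cell = 0.44 V and n = 2.
log Q = n(E° − E)/0.0592 = 2×(0.44 − 0.420)/0.0592 = 0.676.
With Q = [Fe²⁺]·P(H₂) / [H⁺]^2, solving for [H⁺] gives log[H⁺] = -1.679, so pH = 1.68.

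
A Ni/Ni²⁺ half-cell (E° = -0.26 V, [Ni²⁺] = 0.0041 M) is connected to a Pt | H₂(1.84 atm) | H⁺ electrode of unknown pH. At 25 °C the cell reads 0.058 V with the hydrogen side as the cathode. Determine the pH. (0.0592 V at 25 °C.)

pH = 4.47

E°_cell = 0.26 V and n = 2.
log Q = n(E° − E)/0.0592 = 2×(0.26 − 0.058)/0.0592 = 6.824.
With Q = [Ni²⁺]·P(H₂) / [H⁺]^2, solving for [H⁺] gives log[H⁺] = -4.473, so pH = 4.47.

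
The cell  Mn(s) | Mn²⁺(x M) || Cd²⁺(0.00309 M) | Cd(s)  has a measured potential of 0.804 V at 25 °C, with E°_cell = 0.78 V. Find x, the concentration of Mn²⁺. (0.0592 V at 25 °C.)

From the Nernst equation, log Q = n(E° − E)/0.0592 = 2(0.78 − 0.804)/0.0592 = -0.811, so Q = 0.155.
With Q = [Mn²⁺]/[Cd²⁺] and the known concentrations, [Mn²⁺] in the numerator gives [Mn²⁺] = 4.8 × 10^-4 M.

4.8 × 10^-4 M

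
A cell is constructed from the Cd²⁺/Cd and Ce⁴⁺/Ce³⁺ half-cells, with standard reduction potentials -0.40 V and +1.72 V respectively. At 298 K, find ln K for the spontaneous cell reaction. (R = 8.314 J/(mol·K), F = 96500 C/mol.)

E°_cell = +1.72 − (-0.40) = 2.12 V, with n = 2 electrons transferred.
At equilibrium E = 0, so the Nernst equation gives ln K = nFE°/RT = (2)(96500)(2.12)/((8.314)(298)) = 165.15.

ln K = 165.1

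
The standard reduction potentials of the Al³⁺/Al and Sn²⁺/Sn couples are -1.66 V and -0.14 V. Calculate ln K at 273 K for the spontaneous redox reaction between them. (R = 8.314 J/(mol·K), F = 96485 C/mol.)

E°_cell = -0.14 − (-1.66) = 1.52 V, with n = 6 electrons transferred.
At equilibrium E = 0, so the Nernst equation gives ln K = nFE°/RT = (6)(96485)(1.52)/((8.314)(273)) = 387.69.

ln K = 387.7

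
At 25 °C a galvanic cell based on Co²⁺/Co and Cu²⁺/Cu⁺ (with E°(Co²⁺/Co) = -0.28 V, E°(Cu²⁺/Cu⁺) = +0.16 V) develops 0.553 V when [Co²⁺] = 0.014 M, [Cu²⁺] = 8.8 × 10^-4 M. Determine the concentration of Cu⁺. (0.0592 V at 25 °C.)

From the Nernst equation, log Q = n(E° − E)/0.0592 = 2(0.44 − 0.553)/0.0592 = -3.818, so Q = 1.52 × 10^-4.
With Q = [Co²⁺]·[Cu⁺]^2/[Cu²⁺]^2 and the known concentrations, [Cu⁺]^2 in the numerator gives [Cu⁺] = 9.2 × 10^-5 M.

9.2 × 10^-5 M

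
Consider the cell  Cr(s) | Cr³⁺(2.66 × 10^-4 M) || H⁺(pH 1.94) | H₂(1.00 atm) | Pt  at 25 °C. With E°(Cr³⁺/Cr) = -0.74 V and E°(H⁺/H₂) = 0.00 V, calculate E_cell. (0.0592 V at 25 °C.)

The hydrogen couple is the cathode, so E°_cell = 0.74 V; n = 6.
[H⁺] = 10^(−1.94) = 0.011 M, and Q = [Cr³⁺]^2·P(H₂)^3 / [H⁺]^6 = 3.09 × 10^4.
E = E° − (0.0592/6) log Q = 0.74 − (0.0592/6)(4.490) = 0.696 V.

0.70 V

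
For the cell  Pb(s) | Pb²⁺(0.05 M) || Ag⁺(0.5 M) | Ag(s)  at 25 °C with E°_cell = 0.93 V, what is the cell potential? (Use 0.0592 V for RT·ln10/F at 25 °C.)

Balancing electrons gives n = 2; the reaction quotient is Q = [Pb²⁺]/[Ag⁺]^2 = 0.200.
At 25 °C, E = E° − (0.0592/n) log Q = 0.93 − (0.0592/2)(-0.699) = 0.930 + 0.021 = 0.951 V.

0.951 V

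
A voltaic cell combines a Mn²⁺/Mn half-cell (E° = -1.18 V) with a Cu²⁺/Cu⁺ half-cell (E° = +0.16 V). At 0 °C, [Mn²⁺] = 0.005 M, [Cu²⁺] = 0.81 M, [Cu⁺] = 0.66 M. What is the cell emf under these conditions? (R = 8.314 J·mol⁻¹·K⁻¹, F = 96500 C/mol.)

1.41 V

The Cu²⁺/Cu⁺ couple has the higher reduction potential and acts as the cathode, so E°_cell = +0.16 − (-1.18) = 1.34 V.
Balancing electrons gives n = 2; the reaction quotient is Q = [Mn²⁺]·[Cu⁺]^2/[Cu²⁺]^2 = 0.00332.
E = E° − (RT/nF) ln Q = 1.34 − (8.314×273)/(2×96500) × (-5.708) = 1.340 + 0.067 = 1.407 V.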